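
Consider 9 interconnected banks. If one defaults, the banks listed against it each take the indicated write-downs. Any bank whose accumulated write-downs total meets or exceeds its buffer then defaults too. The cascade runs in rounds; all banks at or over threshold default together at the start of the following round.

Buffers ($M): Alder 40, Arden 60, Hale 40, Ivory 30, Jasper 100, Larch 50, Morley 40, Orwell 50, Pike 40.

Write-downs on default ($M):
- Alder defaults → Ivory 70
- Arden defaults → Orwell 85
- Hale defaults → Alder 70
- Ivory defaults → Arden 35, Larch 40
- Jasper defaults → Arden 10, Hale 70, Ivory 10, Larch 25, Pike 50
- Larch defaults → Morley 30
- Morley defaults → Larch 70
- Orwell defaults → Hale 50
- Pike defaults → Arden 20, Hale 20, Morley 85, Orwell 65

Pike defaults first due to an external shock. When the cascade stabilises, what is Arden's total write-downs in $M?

55

Round 1 — Pike defaults (initial).
  Arden: +20 → 20 < 60
  Hale: +20 → 20 < 40
  Morley: +85 → 85 ≥ 40
  Orwell: +65 → 65 ≥ 50
Round 2 — Morley, Orwell default.
  Hale: +50 → 70 ≥ 40
  Larch: +70 → 70 ≥ 50
Round 3 — Hale, Larch default.
  Alder: +70 → 70 ≥ 40
Round 4 — Alder defaults.
  Ivory: +70 → 70 ≥ 30
Round 5 — Ivory defaults.
  Arden: +35 → 55 < 60
No further defaults.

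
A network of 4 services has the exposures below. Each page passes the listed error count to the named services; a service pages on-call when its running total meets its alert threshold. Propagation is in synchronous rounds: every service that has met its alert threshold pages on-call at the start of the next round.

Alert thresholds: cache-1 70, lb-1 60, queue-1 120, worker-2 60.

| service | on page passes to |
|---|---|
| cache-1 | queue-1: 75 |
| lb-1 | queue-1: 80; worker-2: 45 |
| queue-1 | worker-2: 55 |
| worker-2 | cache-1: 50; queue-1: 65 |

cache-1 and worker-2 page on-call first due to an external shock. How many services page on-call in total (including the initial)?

Round 1 — cache-1, worker-2 page on-call (initial).
  queue-1: +75+65 → 140 ≥ 120
Round 2 — queue-1 pages on-call.
No further pages.

3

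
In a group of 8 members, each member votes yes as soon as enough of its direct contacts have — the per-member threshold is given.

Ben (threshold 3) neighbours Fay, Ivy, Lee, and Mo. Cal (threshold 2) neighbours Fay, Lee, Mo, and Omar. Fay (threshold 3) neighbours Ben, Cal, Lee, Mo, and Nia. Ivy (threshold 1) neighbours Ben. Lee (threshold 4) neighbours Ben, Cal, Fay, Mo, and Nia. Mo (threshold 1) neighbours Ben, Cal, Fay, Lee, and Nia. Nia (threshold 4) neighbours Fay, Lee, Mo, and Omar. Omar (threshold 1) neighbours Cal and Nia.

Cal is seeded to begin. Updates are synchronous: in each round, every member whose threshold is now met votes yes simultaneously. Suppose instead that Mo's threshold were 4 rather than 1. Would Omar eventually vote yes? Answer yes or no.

With Mo's threshold at 4:
Round 1 — Cal votes yes (initial).
Round 2 — checking thresholds:
  Fay: 1 of 5 neighbours < 3, not yet.
  Lee: 1 of 5 neighbours < 4, not yet.
  Mo: 1 of 5 neighbours < 4, not yet.
  Omar: 1 of 2 neighbours ≥ 1, votes yes.
Round 3 — no new yes votes; cascade stops.

yes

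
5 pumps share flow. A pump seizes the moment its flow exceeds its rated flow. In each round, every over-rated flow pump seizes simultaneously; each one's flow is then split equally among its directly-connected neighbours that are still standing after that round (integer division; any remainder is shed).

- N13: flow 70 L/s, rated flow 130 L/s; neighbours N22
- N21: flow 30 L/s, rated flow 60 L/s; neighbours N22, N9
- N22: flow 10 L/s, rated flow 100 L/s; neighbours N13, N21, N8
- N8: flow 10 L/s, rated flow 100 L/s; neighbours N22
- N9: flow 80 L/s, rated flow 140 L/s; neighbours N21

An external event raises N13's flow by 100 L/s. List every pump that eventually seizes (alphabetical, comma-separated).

Round 1 — N13 at 170 > 130. N13 seizes.
  N13 sheds 170 L/s to N22: 170 each.
    N22: 10+170 = 180 > 100
Round 2 — N22 seizes.
  N22 sheds 180 L/s to N21, N8: 90 each.
    N21: 30+90 = 120 > 60
    N8: 10+90 = 100 ≤ 100
Round 3 — N21 seizes.
  N21 sheds 120 L/s to N9: 120 each.
    N9: 80+120 = 200 > 140
Round 4 — N9 seizes.
  N9 sheds 200 L/s: no online neighbours, lost.
No further seizures.

N13, N21, N22, N9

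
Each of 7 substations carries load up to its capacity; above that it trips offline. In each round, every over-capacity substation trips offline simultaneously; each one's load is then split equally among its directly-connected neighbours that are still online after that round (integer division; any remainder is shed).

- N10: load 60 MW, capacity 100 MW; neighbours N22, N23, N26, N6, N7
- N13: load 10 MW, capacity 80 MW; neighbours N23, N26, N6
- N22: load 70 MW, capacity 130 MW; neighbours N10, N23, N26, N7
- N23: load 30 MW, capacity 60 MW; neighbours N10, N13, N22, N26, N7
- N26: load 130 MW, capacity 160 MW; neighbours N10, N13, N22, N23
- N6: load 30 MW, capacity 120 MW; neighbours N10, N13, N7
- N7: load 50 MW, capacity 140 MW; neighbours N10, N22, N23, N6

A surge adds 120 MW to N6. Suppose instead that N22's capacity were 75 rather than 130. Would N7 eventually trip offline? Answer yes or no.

yes

With N22's capacity at 75:
Round 1 — N6 at 150 > 120. N6 trips offline.
  N6 sheds 150 MW to N10, N13, N7: 50 each.
    N10: 60+50 = 110 > 100
    N13: 10+50 = 60 ≤ 80
    N7: 50+50 = 100 ≤ 140
Round 2 — N10 trips offline.
  N10 sheds 110 MW to N22, N23, N26, N7: 27 each (2 lost).
    N22: 70+27 = 97 > 75
    N23: 30+27 = 57 ≤ 60
    N26: 130+27 = 157 ≤ 160
    N7: 100+27 = 127 ≤ 140
Round 3 — N22 trips offline.
  N22 sheds 97 MW to N23, N26, N7: 32 each (1 lost).
    N23: 57+32 = 89 > 60
    N26: 157+32 = 189 > 160
    N7: 127+32 = 159 > 140
Round 4 — N23, N26, N7 trip offline.
  N23 sheds 89 MW to N13: 89 each.
    N13: 60+89 = 149 > 80
  N26 sheds 189 MW to N13: 189 each.
    N13: 149+189 = 338 > 80
  N7 sheds 159 MW: no online neighbours, lost.
Round 5 — N13 trips offline.
  N13 sheds 338 MW: no online neighbours, lost.
No further trips.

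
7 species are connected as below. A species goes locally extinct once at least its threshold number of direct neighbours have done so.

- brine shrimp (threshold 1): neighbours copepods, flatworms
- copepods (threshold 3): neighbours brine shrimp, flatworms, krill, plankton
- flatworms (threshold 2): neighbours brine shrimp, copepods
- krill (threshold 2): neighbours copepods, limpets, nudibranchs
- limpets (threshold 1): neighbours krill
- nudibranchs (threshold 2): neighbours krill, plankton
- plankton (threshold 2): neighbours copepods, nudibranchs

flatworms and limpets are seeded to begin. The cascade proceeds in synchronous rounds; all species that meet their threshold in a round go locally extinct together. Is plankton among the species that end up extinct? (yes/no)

Round 1 — flatworms, limpets go locally extinct (initial).
Round 2 — checking thresholds:
  brine shrimp: 1 of 2 neighbours ≥ 1, goes locally extinct.
  copepods: 1 of 4 neighbours < 3, holds.
  krill: 1 of 3 neighbours < 2, holds.
Round 3 — no new extinctions; cascade stops.

no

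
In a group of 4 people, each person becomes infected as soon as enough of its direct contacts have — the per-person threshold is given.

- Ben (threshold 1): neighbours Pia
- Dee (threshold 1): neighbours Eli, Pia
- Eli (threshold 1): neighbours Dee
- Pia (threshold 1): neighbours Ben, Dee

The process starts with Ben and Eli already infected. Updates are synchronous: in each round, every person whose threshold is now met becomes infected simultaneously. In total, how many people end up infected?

Round 1 — Ben, Eli become infected (initial).
Round 2 — checking thresholds:
  Dee: 1 of 2 neighbours ≥ 1, becomes infected.
  Pia: 1 of 2 neighbours ≥ 1, becomes infected.
Round 3 — no new infections; cascade stops.

4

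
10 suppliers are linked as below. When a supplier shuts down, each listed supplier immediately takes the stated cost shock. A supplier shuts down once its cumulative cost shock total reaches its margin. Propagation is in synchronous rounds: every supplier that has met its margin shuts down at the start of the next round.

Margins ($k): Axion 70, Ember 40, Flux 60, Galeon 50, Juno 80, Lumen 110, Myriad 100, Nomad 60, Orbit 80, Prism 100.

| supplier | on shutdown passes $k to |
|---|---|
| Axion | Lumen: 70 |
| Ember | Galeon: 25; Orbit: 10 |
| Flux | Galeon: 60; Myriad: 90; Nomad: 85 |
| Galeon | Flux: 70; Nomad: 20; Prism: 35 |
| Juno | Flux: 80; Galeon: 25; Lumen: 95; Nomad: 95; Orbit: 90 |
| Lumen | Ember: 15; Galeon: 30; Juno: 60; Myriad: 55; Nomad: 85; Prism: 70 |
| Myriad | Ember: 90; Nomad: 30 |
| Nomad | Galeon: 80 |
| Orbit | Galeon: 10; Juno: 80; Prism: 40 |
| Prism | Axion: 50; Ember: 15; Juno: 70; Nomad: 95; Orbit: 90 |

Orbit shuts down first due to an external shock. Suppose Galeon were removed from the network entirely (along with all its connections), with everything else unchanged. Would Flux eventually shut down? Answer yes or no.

With Galeon removed:
Round 1 — Orbit shuts down (initial).
  Juno: +80 → 80 ≥ 80
  Prism: +40 → 40 < 100
Round 2 — Juno shuts down.
  Flux: +80 → 80 ≥ 60
  Lumen: +95 → 95 < 110
  Nomad: +95 → 95 ≥ 60
Round 3 — Flux, Nomad shut down.
  Myriad: +90 → 90 < 100
No further shutdowns.

yes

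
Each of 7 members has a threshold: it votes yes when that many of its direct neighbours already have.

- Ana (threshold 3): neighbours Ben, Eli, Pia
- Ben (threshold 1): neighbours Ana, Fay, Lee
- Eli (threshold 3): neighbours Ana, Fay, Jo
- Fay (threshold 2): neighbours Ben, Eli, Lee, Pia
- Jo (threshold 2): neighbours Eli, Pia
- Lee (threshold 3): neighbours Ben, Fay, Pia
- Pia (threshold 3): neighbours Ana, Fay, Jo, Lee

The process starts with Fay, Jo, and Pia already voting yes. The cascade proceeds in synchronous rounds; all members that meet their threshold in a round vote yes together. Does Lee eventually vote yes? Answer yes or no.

Round 1 — Fay, Jo, Pia vote yes (initial).
Round 2 — checking thresholds:
  Ana: 1 of 3 neighbours < 3, holds.
  Ben: 1 of 3 neighbours ≥ 1, votes yes.
  Eli: 2 of 3 neighbours < 3, holds.
  Lee: 2 of 3 neighbours < 3, holds.
Round 3 — checking thresholds:
  Ana: 2 of 3 neighbours < 3, holds.
  Eli: 2 of 3 neighbours < 3, holds.
  Lee: 3 of 3 neighbours ≥ 3, votes yes.
Round 4 — no new yes votes; cascade stops.

yes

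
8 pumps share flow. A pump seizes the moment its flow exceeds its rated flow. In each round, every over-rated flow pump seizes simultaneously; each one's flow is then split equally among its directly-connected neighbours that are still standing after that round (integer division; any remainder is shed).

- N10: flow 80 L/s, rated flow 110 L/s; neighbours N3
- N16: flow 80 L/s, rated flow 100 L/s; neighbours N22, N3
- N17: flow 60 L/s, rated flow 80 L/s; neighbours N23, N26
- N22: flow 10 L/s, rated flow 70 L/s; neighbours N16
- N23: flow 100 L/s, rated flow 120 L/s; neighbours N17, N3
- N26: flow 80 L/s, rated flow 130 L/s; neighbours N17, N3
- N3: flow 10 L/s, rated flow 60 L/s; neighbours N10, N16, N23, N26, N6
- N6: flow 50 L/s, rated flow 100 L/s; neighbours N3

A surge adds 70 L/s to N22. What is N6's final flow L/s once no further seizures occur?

92

Round 1 — N22 at 80 > 70. N22 seizes.
  N22 sheds 80 L/s to N16: 80 each.
    N16: 80+80 = 160 > 100
Round 2 — N16 seizes.
  N16 sheds 160 L/s to N3: 160 each.
    N3: 10+160 = 170 > 60
Round 3 — N3 seizes.
  N3 sheds 170 L/s to N10, N23, N26, N6: 42 each (2 lost).
    N10: 80+42 = 122 > 110
    N23: 100+42 = 142 > 120
    N26: 80+42 = 122 ≤ 130
    N6: 50+42 = 92 ≤ 100
Round 4 — N10, N23 seize.
  N10 sheds 122 L/s: no online neighbours, lost.
  N23 sheds 142 L/s to N17: 142 each.
    N17: 60+142 = 202 > 80
Round 5 — N17 seizes.
  N17 sheds 202 L/s to N26: 202 each.
    N26: 122+202 = 324 > 130
Round 6 — N26 seizes.
  N26 sheds 324 L/s: no online neighbours, lost.
No further seizures.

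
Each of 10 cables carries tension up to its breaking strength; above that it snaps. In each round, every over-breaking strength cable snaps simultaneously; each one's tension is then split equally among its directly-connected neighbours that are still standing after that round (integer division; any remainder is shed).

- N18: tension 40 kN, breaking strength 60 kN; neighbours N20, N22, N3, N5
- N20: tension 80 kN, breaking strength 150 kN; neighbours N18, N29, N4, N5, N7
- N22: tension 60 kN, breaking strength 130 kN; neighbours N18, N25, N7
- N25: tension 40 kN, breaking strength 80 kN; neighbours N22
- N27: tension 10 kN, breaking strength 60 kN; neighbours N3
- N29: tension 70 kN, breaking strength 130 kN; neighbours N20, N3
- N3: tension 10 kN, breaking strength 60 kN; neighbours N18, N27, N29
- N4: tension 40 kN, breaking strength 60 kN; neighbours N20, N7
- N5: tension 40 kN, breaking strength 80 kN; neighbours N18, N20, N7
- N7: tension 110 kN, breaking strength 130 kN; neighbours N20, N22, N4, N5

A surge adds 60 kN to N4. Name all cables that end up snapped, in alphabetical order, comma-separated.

N18, N20, N22, N25, N27, N29, N3, N4, N5, N7

Round 1 — N4 at 100 > 60. N4 snaps.
  N4 sheds 100 kN to N20, N7: 50 each.
    N20: 80+50 = 130 ≤ 150
    N7: 110+50 = 160 > 130
Round 2 — N7 snaps.
  N7 sheds 160 kN to N20, N22, N5: 53 each (1 lost).
    N20: 130+53 = 183 > 150
    N22: 60+53 = 113 ≤ 130
    N5: 40+53 = 93 > 80
Round 3 — N20, N5 snap.
  N20 sheds 183 kN to N18, N29: 91 each (1 lost).
    N18: 40+91 = 131 > 60
    N29: 70+91 = 161 > 130
  N5 sheds 93 kN to N18: 93 each.
    N18: 131+93 = 224 > 60
Round 4 — N18, N29 snap.
  N18 sheds 224 kN to N22, N3: 112 each.
    N22: 113+112 = 225 > 130
    N3: 10+112 = 122 > 60
  N29 sheds 161 kN to N3: 161 each.
    N3: 122+161 = 283 > 60
Round 5 — N22, N3 snap.
  N22 sheds 225 kN to N25: 225 each.
    N25: 40+225 = 265 > 80
  N3 sheds 283 kN to N27: 283 each.
    N27: 10+283 = 293 > 60
Round 6 — N25, N27 snap.
  N25 sheds 265 kN: no online neighbours, lost.
  N27 sheds 293 kN: no online neighbours, lost.
No further breaks.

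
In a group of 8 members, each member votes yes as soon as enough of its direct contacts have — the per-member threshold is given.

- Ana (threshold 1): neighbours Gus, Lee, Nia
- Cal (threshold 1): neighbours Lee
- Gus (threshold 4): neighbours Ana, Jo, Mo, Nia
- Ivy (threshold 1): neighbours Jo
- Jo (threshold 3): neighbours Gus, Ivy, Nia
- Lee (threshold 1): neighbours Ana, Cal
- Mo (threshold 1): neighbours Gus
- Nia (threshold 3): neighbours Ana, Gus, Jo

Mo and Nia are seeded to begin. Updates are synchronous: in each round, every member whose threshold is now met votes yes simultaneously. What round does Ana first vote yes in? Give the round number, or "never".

2

Round 1 — Mo, Nia vote yes (initial).
Round 2 — checking thresholds:
  Ana: 1 of 3 neighbours ≥ 1, votes yes.
  Gus: 2 of 4 neighbours < 4, holds.
  Jo: 1 of 3 neighbours < 3, holds.
Round 3 — checking thresholds:
  Gus: 3 of 4 neighbours < 4, holds.
  Jo: 1 of 3 neighbours < 3, holds.
  Lee: 1 of 2 neighbours ≥ 1, votes yes.
Round 4 — checking thresholds:
  Cal: 1 of 1 neighbours ≥ 1, votes yes.
  Gus: 3 of 4 neighbours < 4, holds.
  Jo: 1 of 3 neighbours < 3, holds.
Round 5 — no new yes votes; cascade stops.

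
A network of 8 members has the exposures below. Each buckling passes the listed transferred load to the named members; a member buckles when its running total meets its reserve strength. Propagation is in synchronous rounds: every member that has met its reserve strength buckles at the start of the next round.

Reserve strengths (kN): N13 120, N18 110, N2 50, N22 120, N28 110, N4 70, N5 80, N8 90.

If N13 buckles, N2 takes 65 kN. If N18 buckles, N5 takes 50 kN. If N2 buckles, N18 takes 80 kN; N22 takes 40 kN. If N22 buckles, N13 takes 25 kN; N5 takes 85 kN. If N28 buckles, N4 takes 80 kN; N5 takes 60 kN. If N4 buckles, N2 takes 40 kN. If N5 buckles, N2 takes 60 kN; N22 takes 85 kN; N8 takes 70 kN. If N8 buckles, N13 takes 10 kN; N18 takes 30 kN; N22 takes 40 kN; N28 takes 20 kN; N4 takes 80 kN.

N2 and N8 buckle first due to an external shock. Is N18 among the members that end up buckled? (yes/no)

yes

Round 1 — N2, N8 buckle (initial).
  N13: +10 → 10 < 120
  N18: +80+30 → 110 ≥ 110
  N22: +40+40 → 80 < 120
  N28: +20 → 20 < 110
  N4: +80 → 80 ≥ 70
Round 2 — N18, N4 buckle.
  N5: +50 → 50 < 80
No further bucklings.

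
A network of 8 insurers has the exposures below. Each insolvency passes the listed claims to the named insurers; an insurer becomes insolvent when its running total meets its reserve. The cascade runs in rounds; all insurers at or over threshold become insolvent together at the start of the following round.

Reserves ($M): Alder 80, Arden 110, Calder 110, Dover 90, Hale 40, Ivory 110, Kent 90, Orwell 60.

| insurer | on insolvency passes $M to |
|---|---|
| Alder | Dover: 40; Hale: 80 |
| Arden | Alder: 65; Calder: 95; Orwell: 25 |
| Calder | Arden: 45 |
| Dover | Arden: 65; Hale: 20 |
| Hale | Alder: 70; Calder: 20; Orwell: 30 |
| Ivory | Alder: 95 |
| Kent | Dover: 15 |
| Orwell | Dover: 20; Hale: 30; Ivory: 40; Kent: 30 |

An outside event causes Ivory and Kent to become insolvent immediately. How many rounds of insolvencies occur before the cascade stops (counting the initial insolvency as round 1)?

3

Round 1 — Ivory, Kent become insolvent (initial).
  Alder: +95 → 95 ≥ 80
  Dover: +15 → 15 < 90
Round 2 — Alder becomes insolvent.
  Dover: +40 → 55 < 90
  Hale: +80 → 80 ≥ 40
Round 3 — Hale becomes insolvent.
  Calder: +20 → 20 < 110
  Orwell: +30 → 30 < 60
No further insolvencies.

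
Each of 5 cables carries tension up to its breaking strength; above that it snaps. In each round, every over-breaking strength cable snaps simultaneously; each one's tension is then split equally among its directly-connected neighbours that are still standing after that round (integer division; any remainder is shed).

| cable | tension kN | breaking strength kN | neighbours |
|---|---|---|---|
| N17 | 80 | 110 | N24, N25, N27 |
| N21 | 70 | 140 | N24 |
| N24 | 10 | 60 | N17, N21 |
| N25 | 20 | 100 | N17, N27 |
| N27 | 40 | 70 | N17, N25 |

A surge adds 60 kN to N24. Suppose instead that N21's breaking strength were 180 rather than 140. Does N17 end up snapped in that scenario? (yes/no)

With N21's breaking strength at 180:
Round 1 — N24 at 70 > 60. N24 snaps.
  N24 sheds 70 kN to N17, N21: 35 each.
    N17: 80+35 = 115 > 110
    N21: 70+35 = 105 ≤ 180
Round 2 — N17 snaps.
  N17 sheds 115 kN to N25, N27: 57 each (1 lost).
    N25: 20+57 = 77 ≤ 100
    N27: 40+57 = 97 > 70
Round 3 — N27 snaps.
  N27 sheds 97 kN to N25: 97 each.
    N25: 77+97 = 174 > 100
Round 4 — N25 snaps.
  N25 sheds 174 kN: no online neighbours, lost.
No further breaks.

yes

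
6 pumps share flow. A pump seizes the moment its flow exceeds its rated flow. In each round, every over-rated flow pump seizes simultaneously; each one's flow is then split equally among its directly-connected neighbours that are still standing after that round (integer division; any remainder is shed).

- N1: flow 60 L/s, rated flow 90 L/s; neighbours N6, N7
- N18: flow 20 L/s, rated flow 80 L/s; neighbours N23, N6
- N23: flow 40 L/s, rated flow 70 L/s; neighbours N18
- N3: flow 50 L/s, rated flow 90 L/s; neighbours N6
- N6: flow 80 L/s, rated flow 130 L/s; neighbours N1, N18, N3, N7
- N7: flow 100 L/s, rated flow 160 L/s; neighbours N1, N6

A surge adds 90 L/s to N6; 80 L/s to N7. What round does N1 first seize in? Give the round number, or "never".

2

Round 1 — N6 at 170 > 130; N7 at 180 > 160. N6, N7 seize.
  N6 sheds 170 L/s to N1, N18, N3: 56 each (2 lost).
    N1: 60+56 = 116 > 90
    N18: 20+56 = 76 ≤ 80
    N3: 50+56 = 106 > 90
  N7 sheds 180 L/s to N1: 180 each.
    N1: 116+180 = 296 > 90
Round 2 — N1, N3 seize.
  N1 sheds 296 L/s: no online neighbours, lost.
  N3 sheds 106 L/s: no online neighbours, lost.
No further seizures.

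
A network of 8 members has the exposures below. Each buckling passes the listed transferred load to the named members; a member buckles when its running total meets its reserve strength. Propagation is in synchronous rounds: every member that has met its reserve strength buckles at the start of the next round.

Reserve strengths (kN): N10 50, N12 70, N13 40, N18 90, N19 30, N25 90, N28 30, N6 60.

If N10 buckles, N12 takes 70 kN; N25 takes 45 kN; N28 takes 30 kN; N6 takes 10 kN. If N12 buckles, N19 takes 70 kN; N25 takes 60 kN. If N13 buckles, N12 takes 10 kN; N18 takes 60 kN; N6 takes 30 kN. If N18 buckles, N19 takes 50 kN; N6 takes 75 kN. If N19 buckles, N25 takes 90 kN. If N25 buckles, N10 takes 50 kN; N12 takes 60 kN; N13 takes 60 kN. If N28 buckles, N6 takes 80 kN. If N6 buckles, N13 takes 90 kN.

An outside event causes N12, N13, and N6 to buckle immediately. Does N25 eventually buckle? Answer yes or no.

Round 1 — N12, N13, N6 buckle (initial).
  N18: +60 → 60 < 90
  N19: +70 → 70 ≥ 30
  N25: +60 → 60 < 90
Round 2 — N19 buckles.
  N25: +90 → 150 ≥ 90
Round 3 — N25 buckles.
  N10: +50 → 50 ≥ 50
Round 4 — N10 buckles.
  N28: +30 → 30 ≥ 30
Round 5 — N28 buckles.
No further bucklings.

yes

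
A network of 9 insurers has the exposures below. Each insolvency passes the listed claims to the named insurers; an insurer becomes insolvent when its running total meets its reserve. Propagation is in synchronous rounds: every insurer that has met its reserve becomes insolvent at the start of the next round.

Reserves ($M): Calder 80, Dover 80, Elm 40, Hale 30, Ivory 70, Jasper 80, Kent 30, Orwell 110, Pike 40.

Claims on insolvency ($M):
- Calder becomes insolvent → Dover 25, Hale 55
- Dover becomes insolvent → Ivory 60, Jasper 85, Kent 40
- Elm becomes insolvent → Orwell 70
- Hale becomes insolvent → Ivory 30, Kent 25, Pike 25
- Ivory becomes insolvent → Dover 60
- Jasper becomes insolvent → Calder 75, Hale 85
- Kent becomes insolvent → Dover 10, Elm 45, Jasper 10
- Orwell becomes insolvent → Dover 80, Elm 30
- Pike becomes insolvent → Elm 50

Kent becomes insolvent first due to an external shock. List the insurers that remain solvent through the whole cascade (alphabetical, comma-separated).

Round 1 — Kent becomes insolvent (initial).
  Dover: +10 → 10 < 80
  Elm: +45 → 45 ≥ 40
  Jasper: +10 → 10 < 80
Round 2 — Elm becomes insolvent.
  Orwell: +70 → 70 < 110
No further insolvencies.

Calder, Dover, Hale, Ivory, Jasper, Orwell, Pike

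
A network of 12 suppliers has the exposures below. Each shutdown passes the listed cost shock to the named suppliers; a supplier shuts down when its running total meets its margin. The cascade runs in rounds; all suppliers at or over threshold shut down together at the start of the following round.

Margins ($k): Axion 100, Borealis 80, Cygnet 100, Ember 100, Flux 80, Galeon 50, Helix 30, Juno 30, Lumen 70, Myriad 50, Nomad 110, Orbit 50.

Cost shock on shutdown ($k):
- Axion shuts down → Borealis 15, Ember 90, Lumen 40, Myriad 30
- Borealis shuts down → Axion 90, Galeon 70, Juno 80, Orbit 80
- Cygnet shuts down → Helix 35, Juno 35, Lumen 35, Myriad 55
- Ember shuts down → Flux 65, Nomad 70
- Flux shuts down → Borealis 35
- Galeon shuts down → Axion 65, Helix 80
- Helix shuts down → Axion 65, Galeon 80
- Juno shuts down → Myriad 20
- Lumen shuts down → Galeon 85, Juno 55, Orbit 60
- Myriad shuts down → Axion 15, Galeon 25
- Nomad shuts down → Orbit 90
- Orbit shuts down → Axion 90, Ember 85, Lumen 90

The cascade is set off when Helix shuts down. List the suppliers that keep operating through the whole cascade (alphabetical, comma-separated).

Borealis, Cygnet, Ember, Flux, Juno, Lumen, Myriad, Nomad, Orbit

Round 1 — Helix shuts down (initial).
  Axion: +65 → 65 < 100
  Galeon: +80 → 80 ≥ 50
Round 2 — Galeon shuts down.
  Axion: +65 → 130 ≥ 100
Round 3 — Axion shuts down.
  Borealis: +15 → 15 < 80
  Ember: +90 → 90 < 100
  Lumen: +40 → 40 < 70
  Myriad: +30 → 30 < 50
No further shutdowns.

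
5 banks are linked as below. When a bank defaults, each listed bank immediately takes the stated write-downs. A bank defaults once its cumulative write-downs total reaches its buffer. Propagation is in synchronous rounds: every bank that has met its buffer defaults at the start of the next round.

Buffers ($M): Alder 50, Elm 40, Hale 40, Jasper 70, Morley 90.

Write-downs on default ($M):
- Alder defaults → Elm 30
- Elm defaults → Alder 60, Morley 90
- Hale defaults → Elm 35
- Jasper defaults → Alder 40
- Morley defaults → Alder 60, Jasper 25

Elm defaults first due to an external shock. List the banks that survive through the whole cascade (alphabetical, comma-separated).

Round 1 — Elm defaults (initial).
  Alder: +60 → 60 ≥ 50
  Morley: +90 → 90 ≥ 90
Round 2 — Alder, Morley default.
  Jasper: +25 → 25 < 70
No further defaults.

Hale, Jasper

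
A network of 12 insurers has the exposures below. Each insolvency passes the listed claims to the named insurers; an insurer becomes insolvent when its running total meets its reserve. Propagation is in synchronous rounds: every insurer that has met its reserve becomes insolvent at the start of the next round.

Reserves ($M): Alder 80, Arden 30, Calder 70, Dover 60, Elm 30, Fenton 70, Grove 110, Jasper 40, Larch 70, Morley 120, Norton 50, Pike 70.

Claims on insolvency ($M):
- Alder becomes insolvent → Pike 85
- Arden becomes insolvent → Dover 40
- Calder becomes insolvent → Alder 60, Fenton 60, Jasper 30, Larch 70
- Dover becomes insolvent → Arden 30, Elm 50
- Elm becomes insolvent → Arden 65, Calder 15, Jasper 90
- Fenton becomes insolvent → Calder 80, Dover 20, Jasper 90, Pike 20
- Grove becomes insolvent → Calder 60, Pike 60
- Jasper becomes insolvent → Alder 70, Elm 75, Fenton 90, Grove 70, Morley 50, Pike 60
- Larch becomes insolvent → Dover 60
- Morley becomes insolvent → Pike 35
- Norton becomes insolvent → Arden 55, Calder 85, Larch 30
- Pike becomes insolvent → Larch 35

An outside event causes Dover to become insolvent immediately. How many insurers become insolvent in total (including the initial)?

9

Round 1 — Dover becomes insolvent (initial).
  Arden: +30 → 30 ≥ 30
  Elm: +50 → 50 ≥ 30
Round 2 — Arden, Elm become insolvent.
  Calder: +15 → 15 < 70
  Jasper: +90 → 90 ≥ 40
Round 3 — Jasper becomes insolvent.
  Alder: +70 → 70 < 80
  Fenton: +90 → 90 ≥ 70
  Grove: +70 → 70 < 110
  Morley: +50 → 50 < 120
  Pike: +60 → 60 < 70
Round 4 — Fenton becomes insolvent.
  Calder: +80 → 95 ≥ 70
  Pike: +20 → 80 ≥ 70
Round 5 — Calder, Pike become insolvent.
  Alder: +60 → 130 ≥ 80
  Larch: +70+35 → 105 ≥ 70
Round 6 — Alder, Larch become insolvent.
No further insolvencies.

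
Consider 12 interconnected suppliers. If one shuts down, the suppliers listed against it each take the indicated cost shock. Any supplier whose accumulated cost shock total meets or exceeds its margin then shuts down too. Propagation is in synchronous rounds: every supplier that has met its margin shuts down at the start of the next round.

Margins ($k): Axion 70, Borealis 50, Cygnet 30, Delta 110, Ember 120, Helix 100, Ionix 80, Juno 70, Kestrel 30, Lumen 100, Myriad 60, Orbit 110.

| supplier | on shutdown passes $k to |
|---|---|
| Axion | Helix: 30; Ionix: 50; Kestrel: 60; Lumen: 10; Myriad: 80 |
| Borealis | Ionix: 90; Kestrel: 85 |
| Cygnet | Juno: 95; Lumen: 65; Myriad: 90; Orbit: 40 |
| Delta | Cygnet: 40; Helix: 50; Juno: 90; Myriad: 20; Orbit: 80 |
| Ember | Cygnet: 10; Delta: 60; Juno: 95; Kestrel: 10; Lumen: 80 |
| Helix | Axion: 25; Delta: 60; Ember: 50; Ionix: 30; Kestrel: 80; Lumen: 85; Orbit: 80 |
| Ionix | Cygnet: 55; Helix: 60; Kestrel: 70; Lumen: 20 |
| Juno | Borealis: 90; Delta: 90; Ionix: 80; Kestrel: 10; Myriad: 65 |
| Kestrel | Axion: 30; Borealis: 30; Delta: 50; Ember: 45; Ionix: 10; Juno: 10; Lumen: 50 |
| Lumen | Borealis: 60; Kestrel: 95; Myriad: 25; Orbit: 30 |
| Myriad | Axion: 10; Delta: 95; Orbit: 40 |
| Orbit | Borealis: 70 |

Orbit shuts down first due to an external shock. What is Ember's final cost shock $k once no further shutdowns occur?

Round 1 — Orbit shuts down (initial).
  Borealis: +70 → 70 ≥ 50
Round 2 — Borealis shuts down.
  Ionix: +90 → 90 ≥ 80
  Kestrel: +85 → 85 ≥ 30
Round 3 — Ionix, Kestrel shut down.
  Axion: +30 → 30 < 70
  Cygnet: +55 → 55 ≥ 30
  Delta: +50 → 50 < 110
  Ember: +45 → 45 < 120
  Helix: +60 → 60 < 100
  Juno: +10 → 10 < 70
  Lumen: +20+50 → 70 < 100
Round 4 — Cygnet shuts down.
  Juno: +95 → 105 ≥ 70
  Lumen: +65 → 135 ≥ 100
  Myriad: +90 → 90 ≥ 60
Round 5 — Juno, Lumen, Myriad shut down.
  Axion: +10 → 40 < 70
  Delta: +90+95 → 235 ≥ 110
Round 6 — Delta shuts down.
  Helix: +50 → 110 ≥ 100
Round 7 — Helix shuts down.
  Axion: +25 → 65 < 70
  Ember: +50 → 95 < 120
No further shutdowns.

95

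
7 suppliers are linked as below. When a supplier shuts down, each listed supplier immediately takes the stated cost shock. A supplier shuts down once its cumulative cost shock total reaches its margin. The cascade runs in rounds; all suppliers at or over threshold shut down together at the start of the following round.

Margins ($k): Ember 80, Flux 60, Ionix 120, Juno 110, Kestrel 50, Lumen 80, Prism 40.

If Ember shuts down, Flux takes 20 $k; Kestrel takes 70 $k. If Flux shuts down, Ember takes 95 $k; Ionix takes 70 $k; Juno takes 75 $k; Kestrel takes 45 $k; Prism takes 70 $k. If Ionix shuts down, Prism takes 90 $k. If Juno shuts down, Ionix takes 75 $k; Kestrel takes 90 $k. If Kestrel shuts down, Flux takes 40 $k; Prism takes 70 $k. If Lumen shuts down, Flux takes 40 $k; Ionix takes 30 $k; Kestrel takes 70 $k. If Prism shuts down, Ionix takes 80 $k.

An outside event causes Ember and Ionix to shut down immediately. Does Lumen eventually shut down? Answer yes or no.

no

Round 1 — Ember, Ionix shut down (initial).
  Flux: +20 → 20 < 60
  Kestrel: +70 → 70 ≥ 50
  Prism: +90 → 90 ≥ 40
Round 2 — Kestrel, Prism shut down.
  Flux: +40 → 60 ≥ 60
Round 3 — Flux shuts down.
  Juno: +75 → 75 < 110
No further shutdowns.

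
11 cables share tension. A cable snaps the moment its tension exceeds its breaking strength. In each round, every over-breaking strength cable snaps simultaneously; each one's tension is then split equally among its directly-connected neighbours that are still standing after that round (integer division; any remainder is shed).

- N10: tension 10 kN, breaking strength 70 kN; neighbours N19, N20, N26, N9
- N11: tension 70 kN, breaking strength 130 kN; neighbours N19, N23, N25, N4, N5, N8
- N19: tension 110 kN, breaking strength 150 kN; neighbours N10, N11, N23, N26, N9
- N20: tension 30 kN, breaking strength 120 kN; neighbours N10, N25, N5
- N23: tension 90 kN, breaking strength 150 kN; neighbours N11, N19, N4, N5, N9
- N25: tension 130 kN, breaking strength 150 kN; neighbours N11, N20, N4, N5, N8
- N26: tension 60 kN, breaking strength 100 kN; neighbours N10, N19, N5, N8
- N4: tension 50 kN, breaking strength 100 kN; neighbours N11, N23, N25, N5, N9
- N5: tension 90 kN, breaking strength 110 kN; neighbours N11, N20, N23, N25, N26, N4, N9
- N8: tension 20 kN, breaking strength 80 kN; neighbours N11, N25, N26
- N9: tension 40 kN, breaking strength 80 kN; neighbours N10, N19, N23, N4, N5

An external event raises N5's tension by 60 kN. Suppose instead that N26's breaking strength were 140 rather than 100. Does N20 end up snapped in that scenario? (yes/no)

yes

With N26's breaking strength at 140:
Round 1 — N5 at 150 > 110. N5 snaps.
  N5 sheds 150 kN to N11, N20, N23, N25, N26, N4, N9: 21 each (3 lost).
    N11: 70+21 = 91 ≤ 130
    N20: 30+21 = 51 ≤ 120
    N23: 90+21 = 111 ≤ 150
    N25: 130+21 = 151 > 150
    N26: 60+21 = 81 ≤ 140
    N4: 50+21 = 71 ≤ 100
    N9: 40+21 = 61 ≤ 80
Round 2 — N25 snaps.
  N25 sheds 151 kN to N11, N20, N4, N8: 37 each (3 lost).
    N11: 91+37 = 128 ≤ 130
    N20: 51+37 = 88 ≤ 120
    N4: 71+37 = 108 > 100
    N8: 20+37 = 57 ≤ 80
Round 3 — N4 snaps.
  N4 sheds 108 kN to N11, N23, N9: 36 each.
    N11: 128+36 = 164 > 130
    N23: 111+36 = 147 ≤ 150
    N9: 61+36 = 97 > 80
Round 4 — N11, N9 snap.
  N11 sheds 164 kN to N19, N23, N8: 54 each (2 lost).
    N19: 110+54 = 164 > 150
    N23: 147+54 = 201 > 150
    N8: 57+54 = 111 > 80
  N9 sheds 97 kN to N10, N19, N23: 32 each (1 lost).
    N10: 10+32 = 42 ≤ 70
    N19: 164+32 = 196 > 150
    N23: 201+32 = 233 > 150
Round 5 — N19, N23, N8 snap.
  N19 sheds 196 kN to N10, N26: 98 each.
    N10: 42+98 = 140 > 70
    N26: 81+98 = 179 > 140
  N23 sheds 233 kN: no online neighbours, lost.
  N8 sheds 111 kN to N26: 111 each.
    N26: 179+111 = 290 > 140
Round 6 — N10, N26 snap.
  N10 sheds 140 kN to N20: 140 each.
    N20: 88+140 = 228 > 120
  N26 sheds 290 kN: no online neighbours, lost.
Round 7 — N20 snaps.
  N20 sheds 228 kN: no online neighbours, lost.
No further breaks.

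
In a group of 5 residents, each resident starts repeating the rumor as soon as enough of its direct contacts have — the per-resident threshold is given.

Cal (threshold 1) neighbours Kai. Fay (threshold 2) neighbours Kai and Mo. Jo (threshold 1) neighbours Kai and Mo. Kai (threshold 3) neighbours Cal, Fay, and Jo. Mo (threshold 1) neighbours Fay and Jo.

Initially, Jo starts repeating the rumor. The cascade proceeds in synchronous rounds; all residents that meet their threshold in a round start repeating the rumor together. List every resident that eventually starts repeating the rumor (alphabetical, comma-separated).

Round 1 — Jo starts repeating the rumor (initial).
Round 2 — checking thresholds:
  Kai: 1 of 3 neighbours < 3, below threshold.
  Mo: 1 of 2 neighbours ≥ 1, starts repeating the rumor.
Round 3 — no new spreads; cascade stops.

Jo, Mo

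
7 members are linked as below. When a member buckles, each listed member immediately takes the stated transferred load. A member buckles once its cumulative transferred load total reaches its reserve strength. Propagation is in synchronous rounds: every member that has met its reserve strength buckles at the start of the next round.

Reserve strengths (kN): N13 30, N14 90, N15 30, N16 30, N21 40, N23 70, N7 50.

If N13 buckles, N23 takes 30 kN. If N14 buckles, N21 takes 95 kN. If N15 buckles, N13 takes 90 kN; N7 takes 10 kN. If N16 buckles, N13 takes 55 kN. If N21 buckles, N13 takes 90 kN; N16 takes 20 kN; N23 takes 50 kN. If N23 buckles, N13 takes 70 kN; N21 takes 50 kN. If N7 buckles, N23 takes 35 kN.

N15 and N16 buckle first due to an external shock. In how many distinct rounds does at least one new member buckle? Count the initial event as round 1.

Round 1 — N15, N16 buckle (initial).
  N13: +90+55 → 145 ≥ 30
  N7: +10 → 10 < 50
Round 2 — N13 buckles.
  N23: +30 → 30 < 70
No further bucklings.

2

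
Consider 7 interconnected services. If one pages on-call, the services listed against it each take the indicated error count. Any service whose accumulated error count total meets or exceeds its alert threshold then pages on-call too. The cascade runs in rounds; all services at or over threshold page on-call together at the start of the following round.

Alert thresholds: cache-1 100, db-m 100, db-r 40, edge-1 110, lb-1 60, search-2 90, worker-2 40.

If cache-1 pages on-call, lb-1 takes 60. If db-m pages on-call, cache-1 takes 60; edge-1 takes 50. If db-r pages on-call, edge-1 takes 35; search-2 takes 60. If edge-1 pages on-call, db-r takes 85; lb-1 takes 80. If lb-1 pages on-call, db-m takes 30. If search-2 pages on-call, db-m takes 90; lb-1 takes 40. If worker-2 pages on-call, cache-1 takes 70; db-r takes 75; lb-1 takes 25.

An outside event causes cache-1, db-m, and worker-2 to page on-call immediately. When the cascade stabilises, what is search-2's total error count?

Round 1 — cache-1, db-m, worker-2 page on-call (initial).
  db-r: +75 → 75 ≥ 40
  edge-1: +50 → 50 < 110
  lb-1: +60+25 → 85 ≥ 60
Round 2 — db-r, lb-1 page on-call.
  edge-1: +35 → 85 < 110
  search-2: +60 → 60 < 90
No further pages.

60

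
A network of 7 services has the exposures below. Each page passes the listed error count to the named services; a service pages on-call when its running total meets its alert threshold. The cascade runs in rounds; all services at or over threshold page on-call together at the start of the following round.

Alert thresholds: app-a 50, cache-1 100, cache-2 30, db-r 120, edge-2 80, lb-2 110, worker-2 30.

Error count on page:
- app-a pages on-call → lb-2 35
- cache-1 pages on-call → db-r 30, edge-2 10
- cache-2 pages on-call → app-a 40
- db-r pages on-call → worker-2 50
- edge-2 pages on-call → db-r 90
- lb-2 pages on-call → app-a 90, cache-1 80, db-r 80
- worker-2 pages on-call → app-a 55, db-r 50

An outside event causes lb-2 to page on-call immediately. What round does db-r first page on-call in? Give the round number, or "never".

Round 1 — lb-2 pages on-call (initial).
  app-a: +90 → 90 ≥ 50
  cache-1: +80 → 80 < 100
  db-r: +80 → 80 < 120
Round 2 — app-a pages on-call.
No further pages.

never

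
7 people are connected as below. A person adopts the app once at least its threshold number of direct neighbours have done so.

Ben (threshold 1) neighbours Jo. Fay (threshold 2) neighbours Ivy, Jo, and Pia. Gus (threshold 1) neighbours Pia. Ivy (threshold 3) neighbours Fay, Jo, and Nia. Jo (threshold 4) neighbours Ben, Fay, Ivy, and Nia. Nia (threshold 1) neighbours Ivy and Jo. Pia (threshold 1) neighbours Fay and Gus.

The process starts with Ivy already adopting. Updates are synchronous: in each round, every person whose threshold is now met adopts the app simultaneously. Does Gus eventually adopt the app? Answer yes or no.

no

Round 1 — Ivy adopts the app (initial).
Round 2 — checking thresholds:
  Fay: 1 of 3 neighbours < 2, not yet.
  Jo: 1 of 4 neighbours < 4, not yet.
  Nia: 1 of 2 neighbours ≥ 1, adopts the app.
Round 3 — no new adoptions; cascade stops.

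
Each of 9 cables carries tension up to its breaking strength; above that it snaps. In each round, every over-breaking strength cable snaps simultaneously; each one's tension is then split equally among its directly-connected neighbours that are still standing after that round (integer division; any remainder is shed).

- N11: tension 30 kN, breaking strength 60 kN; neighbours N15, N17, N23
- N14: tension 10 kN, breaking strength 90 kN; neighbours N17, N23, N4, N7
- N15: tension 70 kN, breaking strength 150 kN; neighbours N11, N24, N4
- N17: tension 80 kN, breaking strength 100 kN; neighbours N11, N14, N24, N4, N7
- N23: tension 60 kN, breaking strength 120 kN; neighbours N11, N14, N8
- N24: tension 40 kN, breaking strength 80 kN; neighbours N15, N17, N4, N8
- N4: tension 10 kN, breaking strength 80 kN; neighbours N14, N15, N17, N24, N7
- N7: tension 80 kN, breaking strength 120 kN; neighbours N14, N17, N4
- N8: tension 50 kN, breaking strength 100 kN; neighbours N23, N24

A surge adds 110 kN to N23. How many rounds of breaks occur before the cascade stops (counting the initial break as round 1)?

Round 1 — N23 at 170 > 120. N23 snaps.
  N23 sheds 170 kN to N11, N14, N8: 56 each (2 lost).
    N11: 30+56 = 86 > 60
    N14: 10+56 = 66 ≤ 90
    N8: 50+56 = 106 > 100
Round 2 — N11, N8 snap.
  N11 sheds 86 kN to N15, N17: 43 each.
    N15: 70+43 = 113 ≤ 150
    N17: 80+43 = 123 > 100
  N8 sheds 106 kN to N24: 106 each.
    N24: 40+106 = 146 > 80
Round 3 — N17, N24 snap.
  N17 sheds 123 kN to N14, N4, N7: 41 each.
    N14: 66+41 = 107 > 90
    N4: 10+41 = 51 ≤ 80
    N7: 80+41 = 121 > 120
  N24 sheds 146 kN to N15, N4: 73 each.
    N15: 113+73 = 186 > 150
    N4: 51+73 = 124 > 80
Round 4 — N14, N15, N4, N7 snap.
  N14 sheds 107 kN: no online neighbours, lost.
  N15 sheds 186 kN: no online neighbours, lost.
  N4 sheds 124 kN: no online neighbours, lost.
  N7 sheds 121 kN: no online neighbours, lost.
No further breaks.

4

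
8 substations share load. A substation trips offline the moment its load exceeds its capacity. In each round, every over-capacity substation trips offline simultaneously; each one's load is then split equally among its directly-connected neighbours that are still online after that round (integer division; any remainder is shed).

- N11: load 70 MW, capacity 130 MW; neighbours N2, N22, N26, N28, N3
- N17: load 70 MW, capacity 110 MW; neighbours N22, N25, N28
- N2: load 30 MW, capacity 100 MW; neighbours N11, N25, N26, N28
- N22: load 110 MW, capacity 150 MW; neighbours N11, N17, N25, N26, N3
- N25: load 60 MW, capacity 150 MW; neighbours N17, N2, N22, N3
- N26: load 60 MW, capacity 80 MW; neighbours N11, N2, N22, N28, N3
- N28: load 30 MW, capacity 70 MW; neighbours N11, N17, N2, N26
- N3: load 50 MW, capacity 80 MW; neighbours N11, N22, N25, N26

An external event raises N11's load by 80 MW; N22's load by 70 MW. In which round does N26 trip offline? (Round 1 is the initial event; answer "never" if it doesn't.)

2

Round 1 — N11 at 150 > 130; N22 at 180 > 150. N11, N22 trip offline.
  N11 sheds 150 MW to N2, N26, N28, N3: 37 each (2 lost).
    N2: 30+37 = 67 ≤ 100
    N26: 60+37 = 97 > 80
    N28: 30+37 = 67 ≤ 70
    N3: 50+37 = 87 > 80
  N22 sheds 180 MW to N17, N25, N26, N3: 45 each.
    N17: 70+45 = 115 > 110
    N25: 60+45 = 105 ≤ 150
    N26: 97+45 = 142 > 80
    N3: 87+45 = 132 > 80
Round 2 — N17, N26, N3 trip offline.
  N17 sheds 115 MW to N25, N28: 57 each (1 lost).
    N25: 105+57 = 162 > 150
    N28: 67+57 = 124 > 70
  N26 sheds 142 MW to N2, N28: 71 each.
    N2: 67+71 = 138 > 100
    N28: 124+71 = 195 > 70
  N3 sheds 132 MW to N25: 132 each.
    N25: 162+132 = 294 > 150
Round 3 — N2, N25, N28 trip offline.
  N2 sheds 138 MW: no online neighbours, lost.
  N25 sheds 294 MW: no online neighbours, lost.
  N28 sheds 195 MW: no online neighbours, lost.
No further trips.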